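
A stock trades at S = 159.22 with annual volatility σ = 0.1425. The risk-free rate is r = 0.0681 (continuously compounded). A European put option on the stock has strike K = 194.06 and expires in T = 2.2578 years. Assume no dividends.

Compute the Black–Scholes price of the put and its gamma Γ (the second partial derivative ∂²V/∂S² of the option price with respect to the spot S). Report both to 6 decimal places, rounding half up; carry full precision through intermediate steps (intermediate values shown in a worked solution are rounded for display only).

price = 17.764992
Γ = 0.011645

σ√T = 0.1425·√2.2578 = 0.214120
d₁ = (ln(S/K) + (r+σ²/2)T) / (σ√T) = (ln(159.22/194.06) + (0.0681+0.1425²/2)·2.2578) / 0.214120 = (-0.197880 + 0.176680) / 0.214120 = -0.099013
d₂ = d₁ − σ√T = -0.099013 − 0.214120 = -0.313133
e^{−rT} = e^{−0.0681·2.2578} = 0.857481
N(−d₁) = 0.539436,  N(−d₂) = 0.622910
Put price V = K·e^{−rT}·N(−d₂) − S·N(−d₁) = 103.653969 − 85.888977 = 17.764992
φ(d₁) = (1/√(2π))·e^{−d₁²/2} = 0.396992
Γ = φ(d₁) / (S·σ·√T) = 0.011645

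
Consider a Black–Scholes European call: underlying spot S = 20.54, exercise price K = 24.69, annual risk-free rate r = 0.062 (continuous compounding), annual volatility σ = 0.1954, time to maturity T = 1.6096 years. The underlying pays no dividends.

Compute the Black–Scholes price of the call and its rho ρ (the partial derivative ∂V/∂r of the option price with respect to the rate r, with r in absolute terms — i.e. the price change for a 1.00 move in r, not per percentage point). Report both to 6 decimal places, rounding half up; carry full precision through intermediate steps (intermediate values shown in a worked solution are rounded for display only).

price = 1.332950
ρ = 11.560562

σ√T = 0.1954·√1.6096 = 0.247904
d₁ = (ln(S/K) + (r+σ²/2)T) / (σ√T) = (ln(20.54/24.69) + (0.062+0.1954²/2)·1.6096) / 0.247904 = (-0.184024 + 0.130523) / 0.247904 = -0.215812
d₂ = d₁ − σ√T = -0.215812 − 0.247904 = -0.463716
e^{−rT} = e^{−0.062·1.6096} = 0.905023
N(d₁) = 0.414567,  N(d₂) = 0.321426
Call price V = S·N(d₁) − K·e^{−rT}·N(d₂) = 8.515208 − 7.182258 = 1.332950
ρ = K·T·e^{−rT}·N(d₂) = 11.560562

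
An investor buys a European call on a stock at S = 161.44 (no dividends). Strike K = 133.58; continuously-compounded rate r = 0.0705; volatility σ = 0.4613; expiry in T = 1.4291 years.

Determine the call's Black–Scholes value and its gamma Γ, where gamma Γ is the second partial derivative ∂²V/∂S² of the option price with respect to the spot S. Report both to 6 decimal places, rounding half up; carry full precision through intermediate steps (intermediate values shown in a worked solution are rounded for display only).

σ√T = 0.4613·√1.4291 = 0.551461
d₁ = (ln(S/K) + (r+σ²/2)T) / (σ√T) = (ln(161.44/133.58) + (0.0705+0.4613²/2)·1.4291) / 0.551461 = (0.189433 + 0.252806) / 0.551461 = 0.801941
d₂ = d₁ − σ√T = 0.801941 − 0.551461 = 0.250480
e^{−rT} = e^{−0.0705·1.4291} = 0.904158
N(d₁) = 0.788706,  N(d₂) = 0.598892
Call price V = S·N(d₁) − K·e^{−rT}·N(d₂) = 127.328770 − 72.332598 = 54.996173
φ(d₁) = (1/√(2π))·e^{−d₁²/2} = 0.289242
Γ = φ(d₁) / (S·σ·√T) = 0.003249

price = 54.996173
Γ = 0.003249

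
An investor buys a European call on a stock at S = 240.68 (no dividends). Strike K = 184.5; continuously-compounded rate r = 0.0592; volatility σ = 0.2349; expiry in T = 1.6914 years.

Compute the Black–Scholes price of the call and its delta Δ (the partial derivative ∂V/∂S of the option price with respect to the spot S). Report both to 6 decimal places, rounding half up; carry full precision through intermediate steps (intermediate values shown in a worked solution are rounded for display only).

σ√T = 0.2349·√1.6914 = 0.305496
d₁ = (ln(S/K) + (r+σ²/2)T) / (σ√T) = (ln(240.68/184.5) + (0.0592+0.2349²/2)·1.6914) / 0.305496 = (0.265819 + 0.146795) / 0.305496 = 1.350633
d₂ = d₁ − σ√T = 1.350633 − 0.305496 = 1.045137
e^{−rT} = e^{−0.0592·1.6914} = 0.904719
N(d₁) = 0.911594,  N(d₂) = 0.852020
Call price V = S·N(d₁) − K·e^{−rT}·N(d₂) = 219.402335 − 142.219762 = 77.182573
Δ = N(d₁) = 0.911594

price = 77.182573
Δ = 0.911594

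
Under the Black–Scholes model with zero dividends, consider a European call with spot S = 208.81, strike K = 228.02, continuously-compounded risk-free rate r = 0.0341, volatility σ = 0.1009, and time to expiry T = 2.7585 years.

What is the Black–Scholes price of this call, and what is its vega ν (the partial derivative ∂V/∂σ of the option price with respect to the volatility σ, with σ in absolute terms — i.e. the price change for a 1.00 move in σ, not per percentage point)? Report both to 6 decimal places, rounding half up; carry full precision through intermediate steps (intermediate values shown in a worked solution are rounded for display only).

price = 14.541149
ν = 137.364521

σ√T = 0.1009·√2.7585 = 0.167582
d₁ = (ln(S/K) + (r+σ²/2)T) / (σ√T) = (ln(208.81/228.02) + (0.0341+0.1009²/2)·2.7585) / 0.167582 = (-0.088009 + 0.108107) / 0.167582 = 0.119930
d₂ = d₁ − σ√T = 0.119930 − 0.167582 = -0.047652
e^{−rT} = e^{−0.0341·2.7585} = 0.910224
N(d₁) = 0.547731,  N(d₂) = 0.480997
Call price V = S·N(d₁) − K·e^{−rT}·N(d₂) = 114.371654 − 99.830504 = 14.541149
φ(d₁) = (1/√(2π))·e^{−d₁²/2} = 0.396084
ν = S·φ(d₁)·√T = 137.364521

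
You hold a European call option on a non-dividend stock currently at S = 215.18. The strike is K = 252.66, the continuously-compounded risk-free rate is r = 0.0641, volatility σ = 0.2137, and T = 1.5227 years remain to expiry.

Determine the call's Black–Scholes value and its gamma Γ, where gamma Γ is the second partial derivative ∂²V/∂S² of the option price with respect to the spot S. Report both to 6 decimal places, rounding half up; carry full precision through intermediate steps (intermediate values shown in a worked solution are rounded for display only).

σ√T = 0.2137·√1.5227 = 0.263701
d₁ = (ln(S/K) + (r+σ²/2)T) / (σ√T) = (ln(215.18/252.66) + (0.0641+0.2137²/2)·1.5227) / 0.263701 = (-0.160570 + 0.132374) / 0.263701 = -0.106923
d₂ = d₁ − σ√T = -0.106923 − 0.263701 = -0.370624
e^{−rT} = e^{−0.0641·1.5227} = 0.907007
N(d₁) = 0.457425,  N(d₂) = 0.355459
Call price V = S·N(d₁) − K·e^{−rT}·N(d₂) = 98.428731 − 81.458519 = 16.970212
φ(d₁) = (1/√(2π))·e^{−d₁²/2} = 0.396668
Γ = φ(d₁) / (S·σ·√T) = 0.006991

price = 16.970212
Γ = 0.006991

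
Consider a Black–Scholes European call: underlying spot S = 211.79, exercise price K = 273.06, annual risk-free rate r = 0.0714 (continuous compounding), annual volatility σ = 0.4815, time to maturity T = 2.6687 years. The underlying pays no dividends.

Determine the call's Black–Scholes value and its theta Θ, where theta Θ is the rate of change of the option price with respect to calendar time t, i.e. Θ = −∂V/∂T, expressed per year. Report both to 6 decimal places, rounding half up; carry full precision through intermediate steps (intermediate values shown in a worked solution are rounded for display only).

σ√T = 0.4815·√2.6687 = 0.786586
d₁ = (ln(S/K) + (r+σ²/2)T) / (σ√T) = (ln(211.79/273.06) + (0.0714+0.4815²/2)·2.6687) / 0.786586 = (-0.254096 + 0.499904) / 0.786586 = 0.312499
d₂ = d₁ − σ√T = 0.312499 − 0.786586 = -0.474087
e^{−rT} = e^{−0.0714·2.6687} = 0.826508
N(d₁) = 0.622669,  N(d₂) = 0.317719
Call price V = S·N(d₁) − K·e^{−rT}·N(d₂) = 131.875164 − 71.704869 = 60.170294
φ(d₁) = (1/√(2π))·e^{−d₁²/2} = 0.379931
Θ = −S·φ(d₁)·σ/(2√T) − r·K·e^{−rT}·N(d₂) = −11.858404 − 5.119728 = -16.978132

price = 60.170294
Θ = -16.978132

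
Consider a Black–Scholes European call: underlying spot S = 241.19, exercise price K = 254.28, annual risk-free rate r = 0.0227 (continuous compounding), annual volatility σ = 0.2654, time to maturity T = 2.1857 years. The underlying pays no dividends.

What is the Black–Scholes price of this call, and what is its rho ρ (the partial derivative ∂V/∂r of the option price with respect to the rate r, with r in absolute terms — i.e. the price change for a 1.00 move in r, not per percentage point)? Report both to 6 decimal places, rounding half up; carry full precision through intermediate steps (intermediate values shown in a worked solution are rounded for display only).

σ√T = 0.2654·√2.1857 = 0.392370
d₁ = (ln(S/K) + (r+σ²/2)T) / (σ√T) = (ln(241.19/254.28) + (0.0227+0.2654²/2)·2.1857) / 0.392370 = (-0.052851 + 0.126593) / 0.392370 = 0.187939
d₂ = d₁ − σ√T = 0.187939 − 0.392370 = -0.204432
e^{−rT} = e^{−0.0227·2.1857} = 0.951595
N(d₁) = 0.574538,  N(d₂) = 0.419008
Call price V = S·N(d₁) − K·e^{−rT}·N(d₂) = 138.572747 − 101.388098 = 37.184649
ρ = K·T·e^{−rT}·N(d₂) = 221.603965

price = 37.184649
ρ = 221.603965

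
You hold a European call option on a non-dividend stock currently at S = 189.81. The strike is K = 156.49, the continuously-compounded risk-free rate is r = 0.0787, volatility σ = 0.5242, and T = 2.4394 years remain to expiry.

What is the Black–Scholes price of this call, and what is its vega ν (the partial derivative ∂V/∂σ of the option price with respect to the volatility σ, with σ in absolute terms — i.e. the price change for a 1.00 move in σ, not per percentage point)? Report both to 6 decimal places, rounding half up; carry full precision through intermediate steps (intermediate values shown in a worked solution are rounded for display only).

price = 86.121791
ν = 80.326113

σ√T = 0.5242·√2.4394 = 0.818726
d₁ = (ln(S/K) + (r+σ²/2)T) / (σ√T) = (ln(189.81/156.49) + (0.0787+0.5242²/2)·2.4394) / 0.818726 = (0.193031 + 0.527137) / 0.818726 = 0.879621
d₂ = d₁ − σ√T = 0.879621 − 0.818726 = 0.060895
e^{−rT} = e^{−0.0787·2.4394} = 0.825323
N(d₁) = 0.810468,  N(d₂) = 0.524279
Call price V = S·N(d₁) − K·e^{−rT}·N(d₂) = 153.834856 − 67.713064 = 86.121791
φ(d₁) = (1/√(2π))·e^{−d₁²/2} = 0.270954
ν = S·φ(d₁)·√T = 80.326113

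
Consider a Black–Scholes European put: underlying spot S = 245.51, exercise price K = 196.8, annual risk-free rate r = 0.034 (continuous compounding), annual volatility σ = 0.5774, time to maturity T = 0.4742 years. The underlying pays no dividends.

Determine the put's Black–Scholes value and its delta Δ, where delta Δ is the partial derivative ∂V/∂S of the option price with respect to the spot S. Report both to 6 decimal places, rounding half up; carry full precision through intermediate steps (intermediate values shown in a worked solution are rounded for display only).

σ√T = 0.5774·√0.4742 = 0.397610
d₁ = (ln(S/K) + (r+σ²/2)T) / (σ√T) = (ln(245.51/196.8) + (0.034+0.5774²/2)·0.4742) / 0.397610 = (0.221150 + 0.095170) / 0.397610 = 0.795552
d₂ = d₁ − σ√T = 0.795552 − 0.397610 = 0.397941
e^{−rT} = e^{−0.034·0.4742} = 0.984006
N(−d₁) = 0.213146,  N(−d₂) = 0.345337
Put price V = K·e^{−rT}·N(−d₂) − S·N(−d₁) = 66.875310 − 52.329564 = 14.545746
Δ = −N(−d₁) = -0.213146

price = 14.545746
Δ = -0.213146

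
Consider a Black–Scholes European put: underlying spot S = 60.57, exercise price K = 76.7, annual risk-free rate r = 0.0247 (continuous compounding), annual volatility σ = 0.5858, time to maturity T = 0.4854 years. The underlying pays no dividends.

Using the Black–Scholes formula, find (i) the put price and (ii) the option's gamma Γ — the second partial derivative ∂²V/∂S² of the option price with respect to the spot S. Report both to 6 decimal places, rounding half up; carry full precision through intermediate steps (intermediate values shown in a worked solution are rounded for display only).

price = 20.223019
Γ = 0.015205

σ√T = 0.5858·√0.4854 = 0.408131
d₁ = (ln(S/K) + (r+σ²/2)T) / (σ√T) = (ln(60.57/76.7) + (0.0247+0.5858²/2)·0.4854) / 0.408131 = (-0.236102 + 0.095275) / 0.408131 = -0.345054
d₂ = d₁ − σ√T = -0.345054 − 0.408131 = -0.753185
e^{−rT} = e^{−0.0247·0.4854} = 0.988082
N(−d₁) = 0.634973,  N(−d₂) = 0.774331
Put price V = K·e^{−rT}·N(−d₂) − S·N(−d₁) = 58.683349 − 38.460330 = 20.223019
φ(d₁) = (1/√(2π))·e^{−d₁²/2} = 0.375886
Γ = φ(d₁) / (S·σ·√T) = 0.015205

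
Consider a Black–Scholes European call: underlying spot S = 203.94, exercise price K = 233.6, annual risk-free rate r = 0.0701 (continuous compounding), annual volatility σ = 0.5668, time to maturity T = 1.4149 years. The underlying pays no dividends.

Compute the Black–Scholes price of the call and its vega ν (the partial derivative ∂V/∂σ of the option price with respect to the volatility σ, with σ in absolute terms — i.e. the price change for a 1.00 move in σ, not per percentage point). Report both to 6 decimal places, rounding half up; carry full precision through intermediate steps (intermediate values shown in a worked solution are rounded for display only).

price = 51.112065
ν = 92.983677

σ√T = 0.5668·√1.4149 = 0.674206
d₁ = (ln(S/K) + (r+σ²/2)T) / (σ√T) = (ln(203.94/233.6) + (0.0701+0.5668²/2)·1.4149) / 0.674206 = (-0.135784 + 0.326461) / 0.674206 = 0.282817
d₂ = d₁ − σ√T = 0.282817 − 0.674206 = -0.391389
e^{−rT} = e^{−0.0701·1.4149} = 0.905576
N(d₁) = 0.611341,  N(d₂) = 0.347755
Call price V = S·N(d₁) − K·e^{−rT}·N(d₂) = 124.676982 − 73.564918 = 51.112065
φ(d₁) = (1/√(2π))·e^{−d₁²/2} = 0.383302
ν = S·φ(d₁)·√T = 92.983677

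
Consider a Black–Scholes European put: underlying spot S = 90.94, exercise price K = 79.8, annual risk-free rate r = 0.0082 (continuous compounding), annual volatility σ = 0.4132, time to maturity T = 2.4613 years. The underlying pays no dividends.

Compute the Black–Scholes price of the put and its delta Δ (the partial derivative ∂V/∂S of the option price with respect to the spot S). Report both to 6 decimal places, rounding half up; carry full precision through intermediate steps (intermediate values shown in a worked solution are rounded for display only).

σ√T = 0.4132·√2.4613 = 0.648250
d₁ = (ln(S/K) + (r+σ²/2)T) / (σ√T) = (ln(90.94/79.8) + (0.0082+0.4132²/2)·2.4613) / 0.648250 = (0.130676 + 0.230297) / 0.648250 = 0.556842
d₂ = d₁ − σ√T = 0.556842 − 0.648250 = -0.091408
e^{−rT} = e^{−0.0082·2.4613} = 0.980020
N(−d₁) = 0.288818,  N(−d₂) = 0.536416
Put price V = K·e^{−rT}·N(−d₂) − S·N(−d₁) = 41.950690 − 26.265066 = 15.685624
Δ = −N(−d₁) = -0.288818

price = 15.685624
Δ = -0.288818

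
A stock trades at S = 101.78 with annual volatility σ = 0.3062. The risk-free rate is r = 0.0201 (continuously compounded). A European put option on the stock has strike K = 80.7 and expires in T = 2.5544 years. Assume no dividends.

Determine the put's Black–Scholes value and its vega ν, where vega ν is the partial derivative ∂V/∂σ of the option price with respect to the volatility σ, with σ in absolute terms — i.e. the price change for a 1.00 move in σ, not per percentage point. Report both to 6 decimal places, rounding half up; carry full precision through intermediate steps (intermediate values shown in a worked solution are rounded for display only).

σ√T = 0.3062·√2.5544 = 0.489384
d₁ = (ln(S/K) + (r+σ²/2)T) / (σ√T) = (ln(101.78/80.7) + (0.0201+0.3062²/2)·2.5544) / 0.489384 = (0.232075 + 0.171092) / 0.489384 = 0.823825
d₂ = d₁ − σ√T = 0.823825 − 0.489384 = 0.334441
e^{−rT} = e^{−0.0201·2.5544} = 0.949952
N(−d₁) = 0.205019,  N(−d₂) = 0.369023
Put price V = K·e^{−rT}·N(−d₂) − S·N(−d₁) = 28.289750 − 20.866878 = 7.422872
φ(d₁) = (1/√(2π))·e^{−d₁²/2} = 0.284142
ν = S·φ(d₁)·√T = 46.221256

price = 7.422872
ν = 46.221256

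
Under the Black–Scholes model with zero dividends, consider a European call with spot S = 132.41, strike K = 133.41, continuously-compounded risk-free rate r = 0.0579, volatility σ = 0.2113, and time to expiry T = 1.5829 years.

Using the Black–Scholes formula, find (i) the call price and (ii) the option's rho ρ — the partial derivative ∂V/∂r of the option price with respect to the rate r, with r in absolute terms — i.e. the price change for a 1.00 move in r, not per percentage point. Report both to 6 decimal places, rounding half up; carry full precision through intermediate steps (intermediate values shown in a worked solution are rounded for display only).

price = 19.441344
ρ = 110.369172

σ√T = 0.2113·√1.5829 = 0.265844
d₁ = (ln(S/K) + (r+σ²/2)T) / (σ√T) = (ln(132.41/133.41) + (0.0579+0.2113²/2)·1.5829) / 0.265844 = (-0.007524 + 0.126986) / 0.265844 = 0.449371
d₂ = d₁ − σ√T = 0.449371 − 0.265844 = 0.183527
e^{−rT} = e^{−0.0579·1.5829} = 0.912425
N(d₁) = 0.673418,  N(d₂) = 0.572808
Call price V = S·N(d₁) − K·e^{−rT}·N(d₂) = 89.167272 − 69.725929 = 19.441344
ρ = K·T·e^{−rT}·N(d₂) = 110.369172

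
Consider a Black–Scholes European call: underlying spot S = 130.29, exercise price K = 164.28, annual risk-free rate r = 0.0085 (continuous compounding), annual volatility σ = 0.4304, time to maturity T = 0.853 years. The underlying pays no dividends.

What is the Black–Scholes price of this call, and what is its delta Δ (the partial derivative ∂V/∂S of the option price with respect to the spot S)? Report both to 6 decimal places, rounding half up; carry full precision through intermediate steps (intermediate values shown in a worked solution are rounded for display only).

price = 10.236030
Δ = 0.357122

σ√T = 0.4304·√0.853 = 0.397509
d₁ = (ln(S/K) + (r+σ²/2)T) / (σ√T) = (ln(130.29/164.28) + (0.0085+0.4304²/2)·0.853) / 0.397509 = (-0.231810 + 0.086257) / 0.397509 = -0.366161
d₂ = d₁ − σ√T = -0.366161 − 0.397509 = -0.763670
e^{−rT} = e^{−0.0085·0.853} = 0.992776
N(d₁) = 0.357122,  N(d₂) = 0.222532
Call price V = S·N(d₁) − K·e^{−rT}·N(d₂) = 46.529464 − 36.293434 = 10.236030
Δ = N(d₁) = 0.357122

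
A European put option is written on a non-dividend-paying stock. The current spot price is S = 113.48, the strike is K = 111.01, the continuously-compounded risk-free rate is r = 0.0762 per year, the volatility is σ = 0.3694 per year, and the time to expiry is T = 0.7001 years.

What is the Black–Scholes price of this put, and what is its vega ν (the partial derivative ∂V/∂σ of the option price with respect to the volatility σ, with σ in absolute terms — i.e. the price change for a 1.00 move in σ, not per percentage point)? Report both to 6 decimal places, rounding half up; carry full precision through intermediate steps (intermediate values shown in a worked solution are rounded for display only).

σ√T = 0.3694·√0.7001 = 0.309084
d₁ = (ln(S/K) + (r+σ²/2)T) / (σ√T) = (ln(113.48/111.01) + (0.0762+0.3694²/2)·0.7001) / 0.309084 = (0.022006 + 0.101114) / 0.309084 = 0.398340
d₂ = d₁ − σ√T = 0.398340 − 0.309084 = 0.089255
e^{−rT} = e^{−0.0762·0.7001} = 0.948050
N(−d₁) = 0.345190,  N(−d₂) = 0.464440
Put price V = K·e^{−rT}·N(−d₂) − S·N(−d₁) = 48.879044 − 39.172157 = 9.706887
φ(d₁) = (1/√(2π))·e^{−d₁²/2} = 0.368514
ν = S·φ(d₁)·√T = 34.990788

price = 9.706887
ν = 34.990788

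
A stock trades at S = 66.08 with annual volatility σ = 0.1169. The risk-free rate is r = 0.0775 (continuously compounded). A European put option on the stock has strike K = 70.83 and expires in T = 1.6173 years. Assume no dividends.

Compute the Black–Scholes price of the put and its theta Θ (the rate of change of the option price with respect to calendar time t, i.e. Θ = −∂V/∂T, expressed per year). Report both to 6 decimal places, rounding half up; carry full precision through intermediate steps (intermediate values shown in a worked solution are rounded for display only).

σ√T = 0.1169·√1.6173 = 0.148665
d₁ = (ln(S/K) + (r+σ²/2)T) / (σ√T) = (ln(66.08/70.83) + (0.0775+0.1169²/2)·1.6173) / 0.148665 = (-0.069417 + 0.136391) / 0.148665 = 0.450508
d₂ = d₁ − σ√T = 0.450508 − 0.148665 = 0.301843
e^{−rT} = e^{−0.0775·1.6173} = 0.882196
N(−d₁) = 0.326172,  N(−d₂) = 0.381386
Put price V = K·e^{−rT}·N(−d₂) − S·N(−d₁) = 23.831271 − 21.553452 = 2.277819
φ(d₁) = (1/√(2π))·e^{−d₁²/2} = 0.360445
Θ = −S·φ(d₁)·σ/(2√T) + r·K·e^{−rT}·N(−d₂) = −1.094706 + 1.846924 = 0.752217

price = 2.277819
Θ = 0.752217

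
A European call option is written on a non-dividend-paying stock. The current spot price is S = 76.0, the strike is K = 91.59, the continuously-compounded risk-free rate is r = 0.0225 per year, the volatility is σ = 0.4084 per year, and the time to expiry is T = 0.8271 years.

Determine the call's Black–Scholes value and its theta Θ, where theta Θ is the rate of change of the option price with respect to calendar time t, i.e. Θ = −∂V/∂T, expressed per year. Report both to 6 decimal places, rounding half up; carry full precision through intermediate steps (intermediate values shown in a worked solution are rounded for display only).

σ√T = 0.4084·√0.8271 = 0.371420
d₁ = (ln(S/K) + (r+σ²/2)T) / (σ√T) = (ln(76.0/91.59) + (0.0225+0.4084²/2)·0.8271) / 0.371420 = (-0.186589 + 0.087586) / 0.371420 = -0.266552
d₂ = d₁ − σ√T = -0.266552 − 0.371420 = -0.637972
e^{−rT} = e^{−0.0225·0.8271} = 0.981562
N(d₁) = 0.394907,  N(d₂) = 0.261746
Call price V = S·N(d₁) − K·e^{−rT}·N(d₂) = 30.012925 − 23.531302 = 6.481623
φ(d₁) = (1/√(2π))·e^{−d₁²/2} = 0.385019
Θ = −S·φ(d₁)·σ/(2√T) − r·K·e^{−rT}·N(d₂) = −6.570101 − 0.529454 = -7.099555

price = 6.481623
Θ = -7.099555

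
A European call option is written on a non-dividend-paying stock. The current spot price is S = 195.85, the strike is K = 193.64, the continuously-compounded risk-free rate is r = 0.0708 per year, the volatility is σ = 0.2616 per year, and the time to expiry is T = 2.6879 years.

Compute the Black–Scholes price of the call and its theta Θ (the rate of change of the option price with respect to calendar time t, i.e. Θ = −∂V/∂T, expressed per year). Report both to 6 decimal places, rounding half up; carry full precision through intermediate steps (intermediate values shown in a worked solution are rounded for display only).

price = 51.318100
Θ = -11.742044

σ√T = 0.2616·√2.6879 = 0.428888
d₁ = (ln(S/K) + (r+σ²/2)T) / (σ√T) = (ln(195.85/193.64) + (0.0708+0.2616²/2)·2.6879) / 0.428888 = (0.011348 + 0.282276) / 0.428888 = 0.684617
d₂ = d₁ − σ√T = 0.684617 − 0.428888 = 0.255729
e^{−rT} = e^{−0.0708·2.6879} = 0.826708
N(d₁) = 0.753207,  N(d₂) = 0.600920
Call price V = S·N(d₁) − K·e^{−rT}·N(d₂) = 147.515620 − 96.197520 = 51.318100
φ(d₁) = (1/√(2π))·e^{−d₁²/2} = 0.315597
Θ = −S·φ(d₁)·σ/(2√T) − r·K·e^{−rT}·N(d₂) = −4.931259 − 6.810784 = -11.742044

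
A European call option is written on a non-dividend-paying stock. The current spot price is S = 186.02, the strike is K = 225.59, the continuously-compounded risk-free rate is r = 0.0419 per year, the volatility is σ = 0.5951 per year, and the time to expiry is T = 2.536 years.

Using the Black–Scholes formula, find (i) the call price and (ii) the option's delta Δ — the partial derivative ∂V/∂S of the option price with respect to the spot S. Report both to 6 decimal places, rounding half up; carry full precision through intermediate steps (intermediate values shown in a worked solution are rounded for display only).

price = 62.709174
Δ = 0.648938

σ√T = 0.5951·√2.536 = 0.947686
d₁ = (ln(S/K) + (r+σ²/2)T) / (σ√T) = (ln(186.02/225.59) + (0.0419+0.5951²/2)·2.536) / 0.947686 = (-0.192865 + 0.555313) / 0.947686 = 0.382456
d₂ = d₁ − σ√T = 0.382456 − 0.947686 = -0.565231
e^{−rT} = e^{−0.0419·2.536} = 0.899192
N(d₁) = 0.648938,  N(d₂) = 0.285958
Call price V = S·N(d₁) − K·e^{−rT}·N(d₂) = 120.715504 − 58.006331 = 62.709174
Δ = N(d₁) = 0.648938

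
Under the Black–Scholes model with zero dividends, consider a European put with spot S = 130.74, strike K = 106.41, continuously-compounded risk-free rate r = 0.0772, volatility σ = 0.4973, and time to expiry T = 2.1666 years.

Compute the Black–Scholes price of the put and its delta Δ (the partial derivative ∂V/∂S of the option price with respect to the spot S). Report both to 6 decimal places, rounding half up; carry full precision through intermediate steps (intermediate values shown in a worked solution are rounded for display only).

σ√T = 0.4973·√2.1666 = 0.731995
d₁ = (ln(S/K) + (r+σ²/2)T) / (σ√T) = (ln(130.74/106.41) + (0.0772+0.4973²/2)·2.1666) / 0.731995 = (0.205911 + 0.435170) / 0.731995 = 0.875800
d₂ = d₁ − σ√T = 0.875800 − 0.731995 = 0.143805
e^{−rT} = e^{−0.0772·2.1666} = 0.845978
N(−d₁) = 0.190569,  N(−d₂) = 0.442827
Put price V = K·e^{−rT}·N(−d₂) − S·N(−d₁) = 39.863547 − 24.915053 = 14.948494
Δ = −N(−d₁) = -0.190569

price = 14.948494
Δ = -0.190569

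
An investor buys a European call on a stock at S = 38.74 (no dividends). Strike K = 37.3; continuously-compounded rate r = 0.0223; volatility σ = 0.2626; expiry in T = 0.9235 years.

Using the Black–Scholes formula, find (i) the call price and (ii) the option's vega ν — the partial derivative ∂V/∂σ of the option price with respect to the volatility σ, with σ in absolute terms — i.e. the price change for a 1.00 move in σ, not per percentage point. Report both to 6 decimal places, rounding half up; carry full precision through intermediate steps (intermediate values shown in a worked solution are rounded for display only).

price = 4.979960
ν = 13.930769

σ√T = 0.2626·√0.9235 = 0.252356
d₁ = (ln(S/K) + (r+σ²/2)T) / (σ√T) = (ln(38.74/37.3) + (0.0223+0.2626²/2)·0.9235) / 0.252356 = (0.037879 + 0.052436) / 0.252356 = 0.357888
d₂ = d₁ − σ√T = 0.357888 − 0.252356 = 0.105532
e^{−rT} = e^{−0.0223·0.9235} = 0.979617
N(d₁) = 0.639786,  N(d₂) = 0.542023
Call price V = S·N(d₁) − K·e^{−rT}·N(d₂) = 24.785327 − 19.805366 = 4.979960
φ(d₁) = (1/√(2π))·e^{−d₁²/2} = 0.374194
ν = S·φ(d₁)·√T = 13.930769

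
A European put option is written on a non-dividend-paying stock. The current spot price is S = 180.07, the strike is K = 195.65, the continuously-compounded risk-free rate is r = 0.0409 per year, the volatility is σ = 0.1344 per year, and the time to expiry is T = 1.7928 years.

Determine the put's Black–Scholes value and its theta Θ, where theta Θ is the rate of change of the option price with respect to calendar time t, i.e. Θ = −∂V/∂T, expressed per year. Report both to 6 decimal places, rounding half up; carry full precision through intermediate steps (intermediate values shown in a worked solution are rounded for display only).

σ√T = 0.1344·√1.7928 = 0.179956
d₁ = (ln(S/K) + (r+σ²/2)T) / (σ√T) = (ln(180.07/195.65) + (0.0409+0.1344²/2)·1.7928) / 0.179956 = (-0.082982 + 0.089518) / 0.179956 = 0.036319
d₂ = d₁ − σ√T = 0.036319 − 0.179956 = -0.143636
e^{−rT} = e^{−0.0409·1.7928} = 0.929298
N(−d₁) = 0.485514,  N(−d₂) = 0.557106
Put price V = K·e^{−rT}·N(−d₂) − S·N(−d₁) = 101.291493 − 87.426495 = 13.864997
φ(d₁) = (1/√(2π))·e^{−d₁²/2} = 0.398679
Θ = −S·φ(d₁)·σ/(2√T) + r·K·e^{−rT}·N(−d₂) = −3.603034 + 4.142822 = 0.539788

price = 13.864997
Θ = 0.539788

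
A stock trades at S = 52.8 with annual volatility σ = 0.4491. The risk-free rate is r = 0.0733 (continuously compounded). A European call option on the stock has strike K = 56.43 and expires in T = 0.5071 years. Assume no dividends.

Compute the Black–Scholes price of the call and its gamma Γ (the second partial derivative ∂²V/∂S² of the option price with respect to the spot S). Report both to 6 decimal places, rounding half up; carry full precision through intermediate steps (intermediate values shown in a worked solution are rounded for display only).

price = 6.050540
Γ = 0.023571

σ√T = 0.4491·√0.5071 = 0.319808
d₁ = (ln(S/K) + (r+σ²/2)T) / (σ√T) = (ln(52.8/56.43) + (0.0733+0.4491²/2)·0.5071) / 0.319808 = (-0.066490 + 0.088309) / 0.319808 = 0.068226
d₂ = d₁ − σ√T = 0.068226 − 0.319808 = -0.251582
e^{−rT} = e^{−0.0733·0.5071} = 0.963512
N(d₁) = 0.527197,  N(d₂) = 0.400682
Call price V = S·N(d₁) − K·e^{−rT}·N(d₂) = 27.836018 − 21.785478 = 6.050540
φ(d₁) = (1/√(2π))·e^{−d₁²/2} = 0.398015
Γ = φ(d₁) / (S·σ·√T) = 0.023571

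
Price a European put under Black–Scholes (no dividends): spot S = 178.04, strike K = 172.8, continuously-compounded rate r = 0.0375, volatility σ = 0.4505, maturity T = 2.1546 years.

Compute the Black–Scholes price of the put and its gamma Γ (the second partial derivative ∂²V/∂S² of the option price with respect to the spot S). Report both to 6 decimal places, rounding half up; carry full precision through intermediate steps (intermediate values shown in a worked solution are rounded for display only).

price = 34.971958
Γ = 0.002993

σ√T = 0.4505·√2.1546 = 0.661269
d₁ = (ln(S/K) + (r+σ²/2)T) / (σ√T) = (ln(178.04/172.8) + (0.0375+0.4505²/2)·2.1546) / 0.661269 = (0.029873 + 0.299436) / 0.661269 = 0.497996
d₂ = d₁ − σ√T = 0.497996 − 0.661269 = -0.163273
e^{−rT} = e^{−0.0375·2.1546} = 0.922380
N(−d₁) = 0.309243,  N(−d₂) = 0.564848
Put price V = K·e^{−rT}·N(−d₂) − S·N(−d₁) = 90.029667 − 55.057709 = 34.971958
φ(d₁) = (1/√(2π))·e^{−d₁²/2} = 0.352418
Γ = φ(d₁) / (S·σ·√T) = 0.002993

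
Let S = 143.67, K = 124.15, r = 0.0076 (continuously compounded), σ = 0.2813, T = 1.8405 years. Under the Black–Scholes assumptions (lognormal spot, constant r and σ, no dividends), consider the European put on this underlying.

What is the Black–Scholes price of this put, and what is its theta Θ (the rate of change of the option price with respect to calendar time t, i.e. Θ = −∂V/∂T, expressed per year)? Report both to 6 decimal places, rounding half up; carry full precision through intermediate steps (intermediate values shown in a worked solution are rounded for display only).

σ√T = 0.2813·√1.8405 = 0.381626
d₁ = (ln(S/K) + (r+σ²/2)T) / (σ√T) = (ln(143.67/124.15) + (0.0076+0.2813²/2)·1.8405) / 0.381626 = (0.146028 + 0.086807) / 0.381626 = 0.610114
d₂ = d₁ − σ√T = 0.610114 − 0.381626 = 0.228489
e^{−rT} = e^{−0.0076·1.8405} = 0.986110
N(−d₁) = 0.270893,  N(−d₂) = 0.409633
Put price V = K·e^{−rT}·N(−d₂) − S·N(−d₁) = 50.149544 − 38.919195 = 11.230349
φ(d₁) = (1/√(2π))·e^{−d₁²/2} = 0.331192
Θ = −S·φ(d₁)·σ/(2√T) + r·K·e^{−rT}·N(−d₂) = −4.933069 + 0.381137 = -4.551932

price = 11.230349
Θ = -4.551932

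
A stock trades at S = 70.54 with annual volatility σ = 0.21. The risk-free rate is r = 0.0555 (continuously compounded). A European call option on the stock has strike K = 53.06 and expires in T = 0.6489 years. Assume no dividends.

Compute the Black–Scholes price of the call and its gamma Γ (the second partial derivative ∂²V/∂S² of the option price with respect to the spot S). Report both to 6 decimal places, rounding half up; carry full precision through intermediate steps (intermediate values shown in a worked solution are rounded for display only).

σ√T = 0.21·√0.6489 = 0.169164
d₁ = (ln(S/K) + (r+σ²/2)T) / (σ√T) = (ln(70.54/53.06) + (0.0555+0.21²/2)·0.6489) / 0.169164 = (0.284757 + 0.050322) / 0.169164 = 1.980791
d₂ = d₁ − σ√T = 1.980791 − 0.169164 = 1.811627
e^{−rT} = e^{−0.0555·0.6489} = 0.964627
N(d₁) = 0.976193,  N(d₂) = 0.964978
Call price V = S·N(d₁) − K·e^{−rT}·N(d₂) = 68.860630 − 49.390570 = 19.470060
φ(d₁) = (1/√(2π))·e^{−d₁²/2} = 0.056095
Γ = φ(d₁) / (S·σ·√T) = 0.004701

price = 19.470060
Γ = 0.004701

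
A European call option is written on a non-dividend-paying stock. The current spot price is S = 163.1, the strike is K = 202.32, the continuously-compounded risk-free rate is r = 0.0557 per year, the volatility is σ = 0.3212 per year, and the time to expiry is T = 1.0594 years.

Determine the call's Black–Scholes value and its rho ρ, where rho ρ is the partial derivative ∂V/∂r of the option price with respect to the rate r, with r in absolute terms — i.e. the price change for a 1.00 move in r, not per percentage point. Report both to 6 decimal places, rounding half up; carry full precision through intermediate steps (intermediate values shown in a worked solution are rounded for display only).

price = 11.938751
ρ = 52.845064

σ√T = 0.3212·√1.0594 = 0.330602
d₁ = (ln(S/K) + (r+σ²/2)T) / (σ√T) = (ln(163.1/202.32) + (0.0557+0.3212²/2)·1.0594) / 0.330602 = (-0.215487 + 0.113657) / 0.330602 = -0.308013
d₂ = d₁ − σ√T = -0.308013 − 0.330602 = -0.638615
e^{−rT} = e^{−0.0557·1.0594} = 0.942699
N(d₁) = 0.379036,  N(d₂) = 0.261537
Call price V = S·N(d₁) − K·e^{−rT}·N(d₂) = 61.820819 − 49.882069 = 11.938751
ρ = K·T·e^{−rT}·N(d₂) = 52.845064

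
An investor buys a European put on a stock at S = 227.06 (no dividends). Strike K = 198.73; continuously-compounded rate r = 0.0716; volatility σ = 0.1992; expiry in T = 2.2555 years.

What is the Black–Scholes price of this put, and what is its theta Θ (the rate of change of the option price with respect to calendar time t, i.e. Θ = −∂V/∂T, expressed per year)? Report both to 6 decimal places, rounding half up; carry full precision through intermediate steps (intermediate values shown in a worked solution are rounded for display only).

σ√T = 0.1992·√2.2555 = 0.299165
d₁ = (ln(S/K) + (r+σ²/2)T) / (σ√T) = (ln(227.06/198.73) + (0.0716+0.1992²/2)·2.2555) / 0.299165 = (0.133267 + 0.206244) / 0.299165 = 1.134862
d₂ = d₁ − σ√T = 1.134862 − 0.299165 = 0.835697
e^{−rT} = e^{−0.0716·2.2555} = 0.850872
N(−d₁) = 0.128217,  N(−d₂) = 0.201663
Put price V = K·e^{−rT}·N(−d₂) − S·N(−d₁) = 34.099923 − 29.112877 = 4.987046
φ(d₁) = (1/√(2π))·e^{−d₁²/2} = 0.209529
Θ = −S·φ(d₁)·σ/(2√T) + r·K·e^{−rT}·N(−d₂) = −3.155167 + 2.441554 = -0.713613

price = 4.987046
Θ = -0.713613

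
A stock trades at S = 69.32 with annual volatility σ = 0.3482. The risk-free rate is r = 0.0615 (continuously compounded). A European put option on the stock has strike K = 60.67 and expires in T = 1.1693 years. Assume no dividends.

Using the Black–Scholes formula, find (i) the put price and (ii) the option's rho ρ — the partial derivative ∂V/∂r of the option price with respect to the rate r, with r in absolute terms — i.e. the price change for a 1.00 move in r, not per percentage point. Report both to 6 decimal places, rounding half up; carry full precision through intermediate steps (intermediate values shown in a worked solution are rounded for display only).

price = 4.300646
ρ = -23.809942

σ√T = 0.3482·√1.1693 = 0.376523
d₁ = (ln(S/K) + (r+σ²/2)T) / (σ√T) = (ln(69.32/60.67) + (0.0615+0.3482²/2)·1.1693) / 0.376523 = (0.133284 + 0.142797) / 0.376523 = 0.733238
d₂ = d₁ − σ√T = 0.733238 − 0.376523 = 0.356714
e^{−rT} = e^{−0.0615·1.1693} = 0.930613
N(−d₁) = 0.231707,  N(−d₂) = 0.360653
Put price V = K·e^{−rT}·N(−d₂) − S·N(−d₁) = 20.362561 − 16.061915 = 4.300646
ρ = −K·T·e^{−rT}·N(−d₂) = -23.809942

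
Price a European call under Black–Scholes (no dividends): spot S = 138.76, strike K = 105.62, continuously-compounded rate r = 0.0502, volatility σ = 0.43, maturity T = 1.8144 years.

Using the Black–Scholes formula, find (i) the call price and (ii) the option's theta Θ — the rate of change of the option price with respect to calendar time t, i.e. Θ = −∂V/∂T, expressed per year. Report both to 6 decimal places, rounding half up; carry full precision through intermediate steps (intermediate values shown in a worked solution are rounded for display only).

σ√T = 0.43·√1.8144 = 0.579209
d₁ = (ln(S/K) + (r+σ²/2)T) / (σ√T) = (ln(138.76/105.62) + (0.0502+0.43²/2)·1.8144) / 0.579209 = (0.272898 + 0.258824) / 0.579209 = 0.918015
d₂ = d₁ − σ√T = 0.918015 − 0.579209 = 0.338807
e^{−rT} = e^{−0.0502·1.8144} = 0.912942
N(d₁) = 0.820695,  N(d₂) = 0.632622
Call price V = S·N(d₁) − K·e^{−rT}·N(d₂) = 113.879573 − 61.000564 = 52.879009
φ(d₁) = (1/√(2π))·e^{−d₁²/2} = 0.261763
Θ = −S·φ(d₁)·σ/(2√T) − r·K·e^{−rT}·N(d₂) = −5.797558 − 3.062228 = -8.859786

price = 52.879009
Θ = -8.859786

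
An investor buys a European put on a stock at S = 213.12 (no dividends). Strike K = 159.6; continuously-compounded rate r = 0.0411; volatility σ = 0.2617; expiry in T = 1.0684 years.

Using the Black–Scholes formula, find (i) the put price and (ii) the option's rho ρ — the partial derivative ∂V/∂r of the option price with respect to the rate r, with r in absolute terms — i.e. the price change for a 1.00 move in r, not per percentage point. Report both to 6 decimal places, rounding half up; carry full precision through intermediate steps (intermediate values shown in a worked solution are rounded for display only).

σ√T = 0.2617·√1.0684 = 0.270502
d₁ = (ln(S/K) + (r+σ²/2)T) / (σ√T) = (ln(213.12/159.6) + (0.0411+0.2617²/2)·1.0684) / 0.270502 = (0.289185 + 0.080497) / 0.270502 = 1.366650
d₂ = d₁ − σ√T = 1.366650 − 0.270502 = 1.096148
e^{−rT} = e^{−0.0411·1.0684} = 0.957039
N(−d₁) = 0.085868,  N(−d₂) = 0.136507
Put price V = K·e^{−rT}·N(−d₂) − S·N(−d₁) = 20.850558 − 18.300095 = 2.550464
ρ = −K·T·e^{−rT}·N(−d₂) = -22.276736

price = 2.550464
ρ = -22.276736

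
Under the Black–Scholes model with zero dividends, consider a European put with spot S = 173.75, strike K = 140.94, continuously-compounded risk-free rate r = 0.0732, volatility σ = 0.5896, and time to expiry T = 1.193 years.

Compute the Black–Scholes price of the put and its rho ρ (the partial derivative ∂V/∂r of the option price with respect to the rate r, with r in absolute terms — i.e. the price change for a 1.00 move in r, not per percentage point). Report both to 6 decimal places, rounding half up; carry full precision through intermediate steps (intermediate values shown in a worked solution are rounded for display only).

σ√T = 0.5896·√1.193 = 0.643988
d₁ = (ln(S/K) + (r+σ²/2)T) / (σ√T) = (ln(173.75/140.94) + (0.0732+0.5896²/2)·1.193) / 0.643988 = (0.209283 + 0.294688) / 0.643988 = 0.782578
d₂ = d₁ − σ√T = 0.782578 − 0.643988 = 0.138591
e^{−rT} = e^{−0.0732·1.193} = 0.916377
N(−d₁) = 0.216937,  N(−d₂) = 0.444887
Put price V = K·e^{−rT}·N(−d₂) − S·N(−d₁) = 57.458986 − 37.692867 = 19.766119
ρ = −K·T·e^{−rT}·N(−d₂) = -68.548570

price = 19.766119
ρ = -68.548570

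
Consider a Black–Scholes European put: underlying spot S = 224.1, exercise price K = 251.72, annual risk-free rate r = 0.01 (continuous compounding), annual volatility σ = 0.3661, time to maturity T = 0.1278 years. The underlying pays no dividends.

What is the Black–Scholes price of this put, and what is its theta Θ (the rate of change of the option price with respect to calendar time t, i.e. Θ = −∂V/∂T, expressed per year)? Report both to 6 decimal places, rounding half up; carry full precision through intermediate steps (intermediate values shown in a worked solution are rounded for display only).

σ√T = 0.3661·√0.1278 = 0.130878
d₁ = (ln(S/K) + (r+σ²/2)T) / (σ√T) = (ln(224.1/251.72) + (0.01+0.3661²/2)·0.1278) / 0.130878 = (-0.116225 + 0.009842) / 0.130878 = -0.812840
d₂ = d₁ − σ√T = -0.812840 − 0.130878 = -0.943718
e^{−rT} = e^{−0.01·0.1278} = 0.998723
N(−d₁) = 0.791845,  N(−d₂) = 0.827343
Put price V = K·e^{−rT}·N(−d₂) − S·N(−d₁) = 207.992797 − 177.452489 = 30.540308
φ(d₁) = (1/√(2π))·e^{−d₁²/2} = 0.286707
Θ = −S·φ(d₁)·σ/(2√T) + r·K·e^{−rT}·N(−d₂) = −32.899183 + 2.079928 = -30.819255

price = 30.540308
Θ = -30.819255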